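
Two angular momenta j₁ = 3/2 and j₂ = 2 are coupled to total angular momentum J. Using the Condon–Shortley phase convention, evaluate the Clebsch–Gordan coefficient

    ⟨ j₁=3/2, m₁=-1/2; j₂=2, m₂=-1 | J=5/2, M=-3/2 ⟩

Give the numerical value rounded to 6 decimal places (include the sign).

+0.169031  (= +√(1/35))

√[6·1!2!3!/7! · 1!2!1!3!1!4!] = √(144/35)
  +(−1)^0/∏(0,1,2,1,0,2)! = 1/4  (running 1/4)
  +(−1)^1/∏(1,0,1,0,1,3)! = -1/6  (running 1/12)
⟨..|..⟩ = √(144/35)·(1/12) = +0.169031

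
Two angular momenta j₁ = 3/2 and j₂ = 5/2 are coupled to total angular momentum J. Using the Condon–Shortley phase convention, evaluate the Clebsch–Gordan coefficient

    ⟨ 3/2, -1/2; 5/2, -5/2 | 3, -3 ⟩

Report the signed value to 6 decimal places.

√[7·1!2!4!/8! · 1!2!0!5!0!6!] = √(1440)
  +(−1)^0/∏(0,1,2,0,0,4)! = 1/48  (running 1/48)
⟨..|..⟩ = √(1440)·(1/48) = +0.790569

+√(5/8) = +0.790569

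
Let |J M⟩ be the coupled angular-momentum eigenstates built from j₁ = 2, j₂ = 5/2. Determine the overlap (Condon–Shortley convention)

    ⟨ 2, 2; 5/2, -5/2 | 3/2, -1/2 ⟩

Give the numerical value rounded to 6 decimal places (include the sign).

+√(8/21) ≈ +0.617213

j₁+j₂−J=3  J+j₁−j₂=1  J−j₁+j₂=2  j₁+j₂+J+1=7
(j₁±m₁, j₂±m₂, J±M) = (4,0,0,5,1,2)
P² = 384/7
sum k=0..0:
  [0] +1/12 = 1/12
S = 1/12
C² = P²·S² = 8/21 ; C = +0.617213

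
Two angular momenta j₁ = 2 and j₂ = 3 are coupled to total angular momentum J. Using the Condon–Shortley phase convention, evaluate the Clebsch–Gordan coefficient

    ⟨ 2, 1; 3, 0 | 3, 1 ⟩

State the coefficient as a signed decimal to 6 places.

√[7·2!2!4!/9! · 3!1!3!3!4!2!] = √(96/5)
  +(−1)^0/∏(0,2,1,3,1,1)! = 1/12  (running 1/12)
  +(−1)^1/∏(1,1,0,2,2,2)! = -1/8  (running -1/24)
⟨..|..⟩ = √(96/5)·(-1/24) = -0.182574

−√(1/30) ≈ -0.182574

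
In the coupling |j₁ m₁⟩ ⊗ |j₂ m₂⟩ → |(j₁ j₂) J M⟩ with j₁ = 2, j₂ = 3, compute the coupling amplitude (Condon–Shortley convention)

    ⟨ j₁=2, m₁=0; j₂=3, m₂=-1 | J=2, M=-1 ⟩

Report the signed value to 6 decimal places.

√[5·3!1!3!/8! · 2!2!2!4!1!3!] = √(36/7)
  +(−1)^1/∏(1,2,1,1,0,2)! = -1/4  (running -1/4)
  +(−1)^2/∏(2,1,0,0,1,3)! = 1/12  (running -1/6)
⟨..|..⟩ = √(36/7)·(-1/6) = -0.377964

−√(1/7) = -0.377964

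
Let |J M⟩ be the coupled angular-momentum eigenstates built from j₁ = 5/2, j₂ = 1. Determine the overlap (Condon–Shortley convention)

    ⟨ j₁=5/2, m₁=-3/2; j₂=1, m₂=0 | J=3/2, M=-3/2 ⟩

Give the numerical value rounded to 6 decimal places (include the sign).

√[4·2!3!0!/6! · 1!4!1!1!0!3!] = √(48/5)
  +(−1)^1/∏(1,1,3,0,0,0)! = -1/6  (running -1/6)
⟨..|..⟩ = √(48/5)·(-1/6) = -0.516398

-0.516398  (= −√(4/15))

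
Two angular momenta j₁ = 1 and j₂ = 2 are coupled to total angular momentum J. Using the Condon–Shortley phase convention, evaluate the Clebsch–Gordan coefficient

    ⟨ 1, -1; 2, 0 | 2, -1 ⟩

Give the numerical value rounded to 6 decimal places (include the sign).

j₁+j₂−J=1  J+j₁−j₂=1  J−j₁+j₂=3  j₁+j₂+J+1=6
(j₁±m₁, j₂±m₂, J±M) = (0,2,2,2,1,3)
P² = 2
sum k=1..1:
  [1] −1/2 = -1/2
S = -1/2
C² = P²·S² = 1/2 ; C = -0.707107

−√(1/2) ≈ -0.707107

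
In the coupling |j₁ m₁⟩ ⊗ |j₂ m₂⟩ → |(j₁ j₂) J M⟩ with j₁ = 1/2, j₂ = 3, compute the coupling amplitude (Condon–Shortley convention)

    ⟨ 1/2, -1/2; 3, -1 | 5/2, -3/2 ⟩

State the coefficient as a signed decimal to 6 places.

-0.534522  (= −√(2/7))

j₁+j₂−J=1  J+j₁−j₂=0  J−j₁+j₂=5  j₁+j₂+J+1=7
(j₁±m₁, j₂±m₂, J±M) = (0,1,2,4,1,4)
P² = 1152/7
sum k=1..1:
  [1] −1/24 = -1/24
S = -1/24
C² = P²·S² = 2/7 ; C = -0.534522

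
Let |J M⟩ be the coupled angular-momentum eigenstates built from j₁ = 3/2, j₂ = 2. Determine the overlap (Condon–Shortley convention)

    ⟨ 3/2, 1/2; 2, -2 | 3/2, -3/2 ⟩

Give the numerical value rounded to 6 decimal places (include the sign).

+√(2/5) ≈ +0.632456

j₁+j₂−J=2  J+j₁−j₂=1  J−j₁+j₂=2  j₁+j₂+J+1=6
(j₁±m₁, j₂±m₂, J±M) = (2,1,0,4,0,3)
P² = 32/5
sum k=0..0:
  [0] +1/4 = 1/4
S = 1/4
C² = P²·S² = 2/5 ; C = +0.632456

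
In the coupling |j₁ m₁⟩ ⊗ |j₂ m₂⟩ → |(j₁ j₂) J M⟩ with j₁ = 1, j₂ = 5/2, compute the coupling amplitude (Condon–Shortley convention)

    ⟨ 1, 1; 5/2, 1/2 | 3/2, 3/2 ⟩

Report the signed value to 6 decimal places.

+0.258199

triangle: 2!×0!×3!/6! = 12/720
(j±m)!: 2!×0!×3!×2!×3!×0! = 144
prefactor² = (2J+1)×Δ×N² = 48/5
  k=0: +1/(0!×2!×0!×3!×0!×0!) = 1/12
Σ = 1/12  ⇒  CG² = 48/5×1/12² = 1/15
CG = +√(1/15) = +0.258199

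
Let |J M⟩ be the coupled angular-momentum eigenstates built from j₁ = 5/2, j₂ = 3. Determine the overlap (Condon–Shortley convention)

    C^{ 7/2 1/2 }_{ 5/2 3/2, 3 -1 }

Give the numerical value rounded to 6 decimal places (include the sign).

+0.356348  (= +√(8/63))

j₁+j₂−J=2  J+j₁−j₂=3  J−j₁+j₂=4  j₁+j₂+J+1=10
(j₁±m₁, j₂±m₂, J±M) = (4,1,2,4,4,3)
P² = 18432/175
sum k=0..1:
  [0] +1/16 = 1/16
  [1] −1/36 = -1/36
S = 5/144
C² = P²·S² = 8/63 ; C = +0.356348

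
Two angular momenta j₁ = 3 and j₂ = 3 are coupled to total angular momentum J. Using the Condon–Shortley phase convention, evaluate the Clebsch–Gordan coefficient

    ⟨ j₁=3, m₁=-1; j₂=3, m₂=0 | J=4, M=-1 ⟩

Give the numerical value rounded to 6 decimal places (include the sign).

triangle: 2!*4!*4!/11! = 1152/39916800
(j±m)!: 2!*4!*3!*3!*3!*5! = 1244160
prefactor² = (2J+1)*Δ*N² = 124416/385
  k=0: +1/(0!*2!*4!*3!*0!*1!) = 1/288
  k=1: −1/(1!*1!*3!*2!*1!*2!) = -1/24
  k=2: +1/(2!*0!*2!*1!*2!*3!) = 1/48
Σ = -5/288  ⇒  CG² = 124416/385*(-5/288)² = 15/154
CG = −√(15/154) = -0.312094

−√(15/154) ≈ -0.312094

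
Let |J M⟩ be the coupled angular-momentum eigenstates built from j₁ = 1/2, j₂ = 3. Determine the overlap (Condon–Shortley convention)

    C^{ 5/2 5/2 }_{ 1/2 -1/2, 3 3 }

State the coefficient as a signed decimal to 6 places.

-0.925820  (= −√(6/7))

triangle: 1!×0!×5!/7! = 120/5040
(j±m)!: 0!×1!×6!×0!×5!×0! = 86400
prefactor² = (2J+1)×Δ×N² = 86400/7
  k=1: −1/(1!×0!×0!×5!×0!×0!) = -1/120
Σ = -1/120  ⇒  CG² = 86400/7×(-1/120)² = 6/7
CG = −√(6/7) = -0.925820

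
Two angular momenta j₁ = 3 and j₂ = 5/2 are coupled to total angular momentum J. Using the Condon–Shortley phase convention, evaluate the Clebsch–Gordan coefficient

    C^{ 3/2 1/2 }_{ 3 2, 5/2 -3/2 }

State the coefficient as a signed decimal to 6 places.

√[4·4!2!1!/8! · 5!1!1!4!2!1!] = √(192/7)
  +(−1)^0/∏(0,4,1,1,1,0)! = 1/24  (running 1/24)
  +(−1)^1/∏(1,3,0,0,2,1)! = -1/12  (running -1/24)
⟨..|..⟩ = √(192/7)·(-1/24) = -0.218218

-0.218218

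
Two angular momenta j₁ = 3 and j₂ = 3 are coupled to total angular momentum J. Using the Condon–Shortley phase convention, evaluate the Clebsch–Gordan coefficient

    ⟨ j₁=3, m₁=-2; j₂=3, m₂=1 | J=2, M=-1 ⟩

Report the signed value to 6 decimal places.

j₁+j₂−J=4  J+j₁−j₂=2  J−j₁+j₂=2  j₁+j₂+J+1=9
(j₁±m₁, j₂±m₂, J±M) = (1,5,4,2,1,3)
P² = 320/7
sum k=3..4:
  [3] −1/12 = -1/12
  [4] +1/48 = 1/48
S = -1/16
C² = P²·S² = 5/28 ; C = -0.422577

-0.422577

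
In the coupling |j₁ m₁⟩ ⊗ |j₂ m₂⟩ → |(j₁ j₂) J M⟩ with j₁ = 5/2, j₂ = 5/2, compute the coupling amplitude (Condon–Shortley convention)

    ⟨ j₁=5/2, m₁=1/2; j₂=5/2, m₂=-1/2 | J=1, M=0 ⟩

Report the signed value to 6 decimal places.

j₁+j₂−J=4  J+j₁−j₂=1  J−j₁+j₂=1  j₁+j₂+J+1=7
(j₁±m₁, j₂±m₂, J±M) = (3,2,2,3,1,1)
P² = 72/35
sum k=1..2:
  [1] −1/6 = -1/6
  [2] +1/4 = 1/4
S = 1/12
C² = P²·S² = 1/70 ; C = +0.119523

+√(1/70) = +0.119523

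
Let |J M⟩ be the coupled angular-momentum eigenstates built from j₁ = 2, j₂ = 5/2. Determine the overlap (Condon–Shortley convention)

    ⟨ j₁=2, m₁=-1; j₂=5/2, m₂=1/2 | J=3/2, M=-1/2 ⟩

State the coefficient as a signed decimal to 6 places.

j₁+j₂−J=3  J+j₁−j₂=1  J−j₁+j₂=2  j₁+j₂+J+1=7
(j₁±m₁, j₂±m₂, J±M) = (1,3,3,2,1,2)
P² = 48/35
sum k=2..3:
  [2] +1/2 = 1/2
  [3] −1/12 = -1/12
S = 5/12
C² = P²·S² = 5/21 ; C = +0.487950

+0.487950  (= +√(5/21))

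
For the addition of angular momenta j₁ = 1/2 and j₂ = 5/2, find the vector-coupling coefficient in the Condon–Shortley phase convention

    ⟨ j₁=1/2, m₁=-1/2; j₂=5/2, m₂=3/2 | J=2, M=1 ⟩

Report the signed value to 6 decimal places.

-0.816497

√[5·1!0!4!/6! · 0!1!4!1!3!1!] = √(24)
  +(−1)^1/∏(1,0,0,3,0,1)! = -1/6  (running -1/6)
⟨..|..⟩ = √(24)·(-1/6) = -0.816497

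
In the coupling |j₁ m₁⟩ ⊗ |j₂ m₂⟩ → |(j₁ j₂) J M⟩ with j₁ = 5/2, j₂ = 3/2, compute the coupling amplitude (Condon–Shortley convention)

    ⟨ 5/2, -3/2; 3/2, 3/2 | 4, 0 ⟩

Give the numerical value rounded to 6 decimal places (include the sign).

triangle: 0!×5!×3!/9! = 720/362880
(j±m)!: 1!×4!×3!×0!×4!×4! = 82944
prefactor² = (2J+1)×Δ×N² = 10368/7
  k=0: +1/(0!×0!×4!×3!×1!×0!) = 1/144
Σ = 1/144  ⇒  CG² = 10368/7×1/144² = 1/14
CG = +√(1/14) = +0.267261

+√(1/14) = +0.267261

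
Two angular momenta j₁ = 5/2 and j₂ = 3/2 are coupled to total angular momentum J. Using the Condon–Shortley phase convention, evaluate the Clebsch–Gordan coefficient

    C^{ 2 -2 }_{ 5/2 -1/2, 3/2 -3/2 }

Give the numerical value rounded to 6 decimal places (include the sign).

j₁+j₂−J=2  J+j₁−j₂=3  J−j₁+j₂=1  j₁+j₂+J+1=7
(j₁±m₁, j₂±m₂, J±M) = (2,3,0,3,0,4)
P² = 144/7
sum k=0..0:
  [0] +1/12 = 1/12
S = 1/12
C² = P²·S² = 1/7 ; C = +0.377964

+√(1/7) = +0.377964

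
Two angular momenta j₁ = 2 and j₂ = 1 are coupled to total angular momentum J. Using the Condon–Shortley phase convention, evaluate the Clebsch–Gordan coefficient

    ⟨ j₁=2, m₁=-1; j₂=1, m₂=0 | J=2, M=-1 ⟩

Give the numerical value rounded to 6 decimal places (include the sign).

j₁+j₂−J=1  J+j₁−j₂=3  J−j₁+j₂=1  j₁+j₂+J+1=6
(j₁±m₁, j₂±m₂, J±M) = (1,3,1,1,1,3)
P² = 3/2
sum k=0..1:
  [0] +1/6 = 1/6
  [1] −1/2 = -1/2
S = -1/3
C² = P²·S² = 1/6 ; C = -0.408248

−√(1/6) ≈ -0.408248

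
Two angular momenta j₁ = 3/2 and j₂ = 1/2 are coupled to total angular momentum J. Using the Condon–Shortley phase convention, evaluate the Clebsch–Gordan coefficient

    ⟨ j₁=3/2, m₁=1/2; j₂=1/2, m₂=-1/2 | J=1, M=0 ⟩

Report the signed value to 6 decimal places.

√[3·1!2!0!/4! · 2!1!0!1!1!1!] = √(1/2)
  +(−1)^0/∏(0,1,1,0,1,0)! = 1  (running 1)
⟨..|..⟩ = √(1/2)·(1) = +0.707107

+√(1/2) = +0.707107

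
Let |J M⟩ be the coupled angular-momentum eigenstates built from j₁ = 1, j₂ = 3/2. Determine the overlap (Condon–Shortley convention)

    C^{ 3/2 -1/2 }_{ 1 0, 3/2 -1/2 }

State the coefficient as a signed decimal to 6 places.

j₁+j₂−J=1  J+j₁−j₂=1  J−j₁+j₂=2  j₁+j₂+J+1=5
(j₁±m₁, j₂±m₂, J±M) = (1,1,1,2,1,2)
P² = 4/15
sum k=0..1:
  [0] +1/1 = 1
  [1] −1/2 = -1/2
S = 1/2
C² = P²·S² = 1/15 ; C = +0.258199

+√(1/15) = +0.258199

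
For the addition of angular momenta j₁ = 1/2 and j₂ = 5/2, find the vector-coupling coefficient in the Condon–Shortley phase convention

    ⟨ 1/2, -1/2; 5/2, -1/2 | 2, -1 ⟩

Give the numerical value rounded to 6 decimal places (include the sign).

-0.577350  (= −√(1/3))

triangle: 1!·0!·4!/6! = 24/720
(j±m)!: 0!·1!·2!·3!·1!·3! = 72
prefactor² = (2J+1)·Δ·N² = 12
  k=1: −1/(1!·0!·0!·1!·0!·3!) = -1/6
Σ = -1/6  ⇒  CG² = 12·(-1/6)² = 1/3
CG = −√(1/3) = -0.577350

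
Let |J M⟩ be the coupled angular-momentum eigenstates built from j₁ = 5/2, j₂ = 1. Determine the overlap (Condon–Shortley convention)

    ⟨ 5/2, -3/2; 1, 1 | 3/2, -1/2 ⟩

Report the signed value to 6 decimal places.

+√(2/5) = +0.632456

triangle: 2!×3!×0!/6! = 12/720
(j±m)!: 1!×4!×2!×0!×1!×2! = 96
prefactor² = (2J+1)×Δ×N² = 32/5
  k=2: +1/(2!×0!×2!×0!×1!×0!) = 1/4
Σ = 1/4  ⇒  CG² = 32/5×1/4² = 2/5
CG = +√(2/5) = +0.632456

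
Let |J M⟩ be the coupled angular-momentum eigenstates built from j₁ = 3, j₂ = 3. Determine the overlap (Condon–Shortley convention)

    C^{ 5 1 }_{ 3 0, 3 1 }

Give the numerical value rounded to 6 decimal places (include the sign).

-0.345033

√[11·1!5!5!/12! · 3!3!4!2!6!4!] = √(69120/7)
  +(−1)^0/∏(0,1,3,4,2,1)! = 1/288  (running 1/288)
  +(−1)^1/∏(1,0,2,3,3,2)! = -1/144  (running -1/288)
⟨..|..⟩ = √(69120/7)·(-1/288) = -0.345033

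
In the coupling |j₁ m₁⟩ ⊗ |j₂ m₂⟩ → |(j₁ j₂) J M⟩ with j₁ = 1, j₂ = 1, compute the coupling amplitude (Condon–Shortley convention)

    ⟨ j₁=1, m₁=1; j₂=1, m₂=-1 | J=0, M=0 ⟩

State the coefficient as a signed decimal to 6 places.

√[1·2!0!0!/3! · 2!0!0!2!0!0!] = √(4/3)
  +(−1)^0/∏(0,2,0,0,0,0)! = 1/2  (running 1/2)
⟨..|..⟩ = √(4/3)·(1/2) = +0.577350

+√(1/3) ≈ +0.577350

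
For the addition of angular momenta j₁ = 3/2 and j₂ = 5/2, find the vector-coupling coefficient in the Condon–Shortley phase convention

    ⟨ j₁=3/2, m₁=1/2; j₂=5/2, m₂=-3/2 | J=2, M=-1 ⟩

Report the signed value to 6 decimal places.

j₁+j₂−J=2  J+j₁−j₂=1  J−j₁+j₂=3  j₁+j₂+J+1=7
(j₁±m₁, j₂±m₂, J±M) = (2,1,1,4,1,3)
P² = 24/7
sum k=0..1:
  [0] +1/4 = 1/4
  [1] −1/6 = -1/6
S = 1/12
C² = P²·S² = 1/42 ; C = +0.154303

+√(1/42) = +0.154303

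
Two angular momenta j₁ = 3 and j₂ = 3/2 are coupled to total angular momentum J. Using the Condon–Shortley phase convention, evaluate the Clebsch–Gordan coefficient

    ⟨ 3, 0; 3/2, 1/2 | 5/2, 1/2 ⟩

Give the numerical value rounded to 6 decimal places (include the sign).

j₁+j₂−J=2  J+j₁−j₂=4  J−j₁+j₂=1  j₁+j₂+J+1=8
(j₁±m₁, j₂±m₂, J±M) = (3,3,2,1,3,2)
P² = 216/35
sum k=1..2:
  [1] −1/4 = -1/4
  [2] +1/12 = 1/12
S = -1/6
C² = P²·S² = 6/35 ; C = -0.414039

-0.414039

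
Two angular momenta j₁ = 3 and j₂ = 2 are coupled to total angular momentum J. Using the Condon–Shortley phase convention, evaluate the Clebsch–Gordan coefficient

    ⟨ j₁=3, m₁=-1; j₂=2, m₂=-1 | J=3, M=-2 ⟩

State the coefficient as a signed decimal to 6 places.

√[7·2!4!2!/9! · 2!4!1!3!1!5!] = √(64)
  +(−1)^0/∏(0,2,4,1,0,1)! = 1/48  (running 1/48)
  +(−1)^1/∏(1,1,3,0,1,2)! = -1/12  (running -1/16)
⟨..|..⟩ = √(64)·(-1/16) = -0.500000

-0.500000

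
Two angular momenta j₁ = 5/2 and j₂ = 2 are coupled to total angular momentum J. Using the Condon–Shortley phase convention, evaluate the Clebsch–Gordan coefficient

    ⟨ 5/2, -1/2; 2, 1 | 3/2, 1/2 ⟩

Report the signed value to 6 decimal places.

+√(5/21) = +0.487950

triangle: 3!×2!×1!/7! = 12/5040
(j±m)!: 2!×3!×3!×1!×2!×1! = 144
prefactor² = (2J+1)×Δ×N² = 48/35
  k=2: +1/(2!×1!×1!×1!×1!×0!) = 1/2
  k=3: −1/(3!×0!×0!×0!×2!×1!) = -1/12
Σ = 5/12  ⇒  CG² = 48/35×5/12² = 5/21
CG = +√(5/21) = +0.487950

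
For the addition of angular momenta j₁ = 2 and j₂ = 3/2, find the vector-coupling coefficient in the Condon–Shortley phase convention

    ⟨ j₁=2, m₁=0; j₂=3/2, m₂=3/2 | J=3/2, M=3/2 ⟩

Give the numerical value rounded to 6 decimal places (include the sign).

+√(1/5) ≈ +0.447214

triangle: 2!*2!*1!/6! = 4/720
(j±m)!: 2!*2!*3!*0!*3!*0! = 144
prefactor² = (2J+1)*Δ*N² = 16/5
  k=2: +1/(2!*0!*0!*1!*2!*0!) = 1/4
Σ = 1/4  ⇒  CG² = 16/5*1/4² = 1/5
CG = +√(1/5) = +0.447214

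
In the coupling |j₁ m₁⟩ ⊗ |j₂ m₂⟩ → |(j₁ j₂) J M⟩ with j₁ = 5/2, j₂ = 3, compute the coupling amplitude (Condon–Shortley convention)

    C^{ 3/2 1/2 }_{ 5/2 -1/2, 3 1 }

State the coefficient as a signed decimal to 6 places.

−√(1/105) = -0.097590

j₁+j₂−J=4  J+j₁−j₂=1  J−j₁+j₂=2  j₁+j₂+J+1=8
(j₁±m₁, j₂±m₂, J±M) = (2,3,4,2,2,1)
P² = 192/35
sum k=2..3:
  [2] +1/8 = 1/8
  [3] −1/6 = -1/6
S = -1/24
C² = P²·S² = 1/105 ; C = -0.097590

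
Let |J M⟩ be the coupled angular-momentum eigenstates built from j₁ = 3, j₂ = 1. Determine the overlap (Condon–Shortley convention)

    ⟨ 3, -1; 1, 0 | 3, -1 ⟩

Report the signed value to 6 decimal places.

−√(1/12) ≈ -0.288675

triangle: 1!·5!·1!/8! = 120/40320
(j±m)!: 2!·4!·1!·1!·2!·4! = 2304
prefactor² = (2J+1)·Δ·N² = 48
  k=0: +1/(0!·1!·4!·1!·1!·0!) = 1/24
  k=1: −1/(1!·0!·3!·0!·2!·1!) = -1/12
Σ = -1/24  ⇒  CG² = 48·(-1/24)² = 1/12
CG = −√(1/12) = -0.288675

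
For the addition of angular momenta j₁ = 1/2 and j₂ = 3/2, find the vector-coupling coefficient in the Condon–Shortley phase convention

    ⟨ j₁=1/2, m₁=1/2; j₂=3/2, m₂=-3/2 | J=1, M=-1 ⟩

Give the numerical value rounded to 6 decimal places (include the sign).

√[3·1!0!2!/4! · 1!0!0!3!0!2!] = √(3)
  +(−1)^0/∏(0,1,0,0,0,2)! = 1/2  (running 1/2)
⟨..|..⟩ = √(3)·(1/2) = +0.866025

+√(3/4) ≈ +0.866025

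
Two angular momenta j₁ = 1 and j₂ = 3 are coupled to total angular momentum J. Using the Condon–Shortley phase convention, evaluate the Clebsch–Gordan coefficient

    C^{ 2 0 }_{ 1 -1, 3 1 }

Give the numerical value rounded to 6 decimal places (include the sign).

j₁+j₂−J=2  J+j₁−j₂=0  J−j₁+j₂=4  j₁+j₂+J+1=7
(j₁±m₁, j₂±m₂, J±M) = (0,2,4,2,2,2)
P² = 128/7
sum k=2..2:
  [2] +1/8 = 1/8
S = 1/8
C² = P²·S² = 2/7 ; C = +0.534522

+0.534522  (= +√(2/7))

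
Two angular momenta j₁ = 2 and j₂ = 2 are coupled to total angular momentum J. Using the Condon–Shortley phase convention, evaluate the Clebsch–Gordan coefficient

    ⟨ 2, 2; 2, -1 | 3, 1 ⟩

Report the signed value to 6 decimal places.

+0.547723

j₁+j₂−J=1  J+j₁−j₂=3  J−j₁+j₂=3  j₁+j₂+J+1=8
(j₁±m₁, j₂±m₂, J±M) = (4,0,1,3,4,2)
P² = 216/5
sum k=0..0:
  [0] +1/12 = 1/12
S = 1/12
C² = P²·S² = 3/10 ; C = +0.547723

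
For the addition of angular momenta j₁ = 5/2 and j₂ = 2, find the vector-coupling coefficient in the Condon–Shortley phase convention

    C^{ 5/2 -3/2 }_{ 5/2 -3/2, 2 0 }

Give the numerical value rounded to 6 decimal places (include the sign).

triangle: 2!*3!*2!/8! = 24/40320
(j±m)!: 1!*4!*2!*2!*1!*4! = 2304
prefactor² = (2J+1)*Δ*N² = 288/35
  k=1: −1/(1!*1!*3!*1!*0!*1!) = -1/6
  k=2: +1/(2!*0!*2!*0!*1!*2!) = 1/8
Σ = -1/24  ⇒  CG² = 288/35*(-1/24)² = 1/70
CG = −√(1/70) = -0.119523

-0.119523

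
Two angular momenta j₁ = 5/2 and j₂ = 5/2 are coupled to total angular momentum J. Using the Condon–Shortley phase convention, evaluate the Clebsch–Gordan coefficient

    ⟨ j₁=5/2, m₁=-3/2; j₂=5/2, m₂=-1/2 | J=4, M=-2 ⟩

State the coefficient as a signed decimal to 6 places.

√[9·1!4!4!/10! · 1!4!2!3!2!6!] = √(20736/35)
  +(−1)^0/∏(0,1,4,2,0,2)! = 1/96  (running 1/96)
  +(−1)^1/∏(1,0,3,1,1,3)! = -1/36  (running -5/288)
⟨..|..⟩ = √(20736/35)·(-5/288) = -0.422577

-0.422577  (= −√(5/28))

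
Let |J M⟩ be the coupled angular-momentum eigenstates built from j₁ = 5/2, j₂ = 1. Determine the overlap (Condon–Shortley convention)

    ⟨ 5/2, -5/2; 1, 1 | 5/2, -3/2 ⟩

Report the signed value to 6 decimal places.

triangle: 1!*4!*1!/7! = 24/5040
(j±m)!: 0!*5!*2!*0!*1!*4! = 5760
prefactor² = (2J+1)*Δ*N² = 1152/7
  k=1: −1/(1!*0!*4!*1!*0!*0!) = -1/24
Σ = -1/24  ⇒  CG² = 1152/7*(-1/24)² = 2/7
CG = −√(2/7) = -0.534522

-0.534522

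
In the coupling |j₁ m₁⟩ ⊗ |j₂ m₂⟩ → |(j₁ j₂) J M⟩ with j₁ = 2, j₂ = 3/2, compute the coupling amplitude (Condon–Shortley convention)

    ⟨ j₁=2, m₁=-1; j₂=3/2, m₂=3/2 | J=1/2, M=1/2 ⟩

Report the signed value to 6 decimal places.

j₁+j₂−J=3  J+j₁−j₂=1  J−j₁+j₂=0  j₁+j₂+J+1=5
(j₁±m₁, j₂±m₂, J±M) = (1,3,3,0,1,0)
P² = 18/5
sum k=3..3:
  [3] −1/6 = -1/6
S = -1/6
C² = P²·S² = 1/10 ; C = -0.316228

−√(1/10) ≈ -0.316228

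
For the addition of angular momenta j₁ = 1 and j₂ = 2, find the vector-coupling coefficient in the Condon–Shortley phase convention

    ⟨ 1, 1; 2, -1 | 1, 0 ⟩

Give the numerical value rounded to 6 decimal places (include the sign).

+√(3/10) = +0.547723

√[3·2!0!2!/5! · 2!0!1!3!1!1!] = √(6/5)
  +(−1)^0/∏(0,2,0,1,0,1)! = 1/2  (running 1/2)
⟨..|..⟩ = √(6/5)·(1/2) = +0.547723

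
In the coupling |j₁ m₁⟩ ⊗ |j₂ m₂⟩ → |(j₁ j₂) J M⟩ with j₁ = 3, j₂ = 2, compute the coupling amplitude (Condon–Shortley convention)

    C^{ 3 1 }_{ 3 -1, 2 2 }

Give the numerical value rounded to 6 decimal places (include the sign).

triangle: 2!×4!×2!/9! = 96/362880
(j±m)!: 2!×4!×4!×0!×4!×2! = 55296
prefactor² = (2J+1)×Δ×N² = 512/5
  k=2: +1/(2!×0!×2!×2!×2!×0!) = 1/16
Σ = 1/16  ⇒  CG² = 512/5×1/16² = 2/5
CG = +√(2/5) = +0.632456

+0.632456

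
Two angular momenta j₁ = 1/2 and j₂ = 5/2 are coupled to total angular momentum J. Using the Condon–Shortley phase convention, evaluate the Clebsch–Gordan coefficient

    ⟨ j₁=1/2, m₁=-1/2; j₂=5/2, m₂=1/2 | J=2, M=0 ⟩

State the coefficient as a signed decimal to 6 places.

−√(1/2) ≈ -0.707107

√[5·1!0!4!/6! · 0!1!3!2!2!2!] = √(8)
  +(−1)^1/∏(1,0,0,2,0,2)! = -1/4  (running -1/4)
⟨..|..⟩ = √(8)·(-1/4) = -0.707107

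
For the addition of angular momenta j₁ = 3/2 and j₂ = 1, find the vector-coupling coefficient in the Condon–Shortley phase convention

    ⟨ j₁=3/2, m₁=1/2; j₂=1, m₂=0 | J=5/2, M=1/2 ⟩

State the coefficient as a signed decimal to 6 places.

triangle: 0!·3!·2!/6! = 12/720
(j±m)!: 2!·1!·1!·1!·3!·2! = 24
prefactor² = (2J+1)·Δ·N² = 12/5
  k=0: +1/(0!·0!·1!·1!·2!·1!) = 1/2
Σ = 1/2  ⇒  CG² = 12/5·1/2² = 3/5
CG = +√(3/5) = +0.774597

+√(3/5) = +0.774597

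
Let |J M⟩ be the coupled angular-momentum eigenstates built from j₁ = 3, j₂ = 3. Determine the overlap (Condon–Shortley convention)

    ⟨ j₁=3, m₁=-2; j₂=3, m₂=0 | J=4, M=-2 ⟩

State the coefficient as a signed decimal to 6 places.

triangle: 2!×4!×4!/11! = 1152/39916800
(j±m)!: 1!×5!×3!×3!×2!×6! = 6220800
prefactor² = (2J+1)×Δ×N² = 124416/77
  k=1: −1/(1!×1!×4!×2!×0!×2!) = -1/96
  k=2: +1/(2!×0!×3!×1!×1!×3!) = 1/72
Σ = 1/288  ⇒  CG² = 124416/77×1/288² = 3/154
CG = +√(3/154) = +0.139573

+√(3/154) = +0.139573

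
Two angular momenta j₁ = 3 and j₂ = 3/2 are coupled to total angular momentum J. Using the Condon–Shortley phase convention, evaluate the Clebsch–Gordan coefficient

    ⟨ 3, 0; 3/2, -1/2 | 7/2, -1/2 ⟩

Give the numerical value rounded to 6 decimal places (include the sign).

+0.308607

√[8·1!5!2!/9! · 3!3!1!2!3!4!] = √(384/7)
  +(−1)^0/∏(0,1,3,1,2,1)! = 1/12  (running 1/12)
  +(−1)^1/∏(1,0,2,0,3,2)! = -1/24  (running 1/24)
⟨..|..⟩ = √(384/7)·(1/24) = +0.308607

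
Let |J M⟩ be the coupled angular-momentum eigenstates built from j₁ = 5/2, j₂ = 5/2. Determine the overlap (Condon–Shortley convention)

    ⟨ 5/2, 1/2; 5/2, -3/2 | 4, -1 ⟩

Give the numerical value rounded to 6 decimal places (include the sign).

+√(5/14) = +0.597614

j₁+j₂−J=1  J+j₁−j₂=4  J−j₁+j₂=4  j₁+j₂+J+1=10
(j₁±m₁, j₂±m₂, J±M) = (3,2,1,4,3,5)
P² = 10368/35
sum k=0..1:
  [0] +1/24 = 1/24
  [1] −1/144 = -1/144
S = 5/144
C² = P²·S² = 5/14 ; C = +0.597614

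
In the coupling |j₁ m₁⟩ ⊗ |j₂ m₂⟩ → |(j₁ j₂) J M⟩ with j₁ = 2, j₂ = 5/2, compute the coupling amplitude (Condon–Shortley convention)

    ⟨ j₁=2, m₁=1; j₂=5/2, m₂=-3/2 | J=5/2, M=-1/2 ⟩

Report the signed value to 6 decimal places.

+0.414039  (= +√(6/35))

√[6·2!2!3!/8! · 3!1!1!4!2!3!] = √(216/35)
  +(−1)^0/∏(0,2,1,1,1,2)! = 1/4  (running 1/4)
  +(−1)^1/∏(1,1,0,0,2,3)! = -1/12  (running 1/6)
⟨..|..⟩ = √(216/35)·(1/6) = +0.414039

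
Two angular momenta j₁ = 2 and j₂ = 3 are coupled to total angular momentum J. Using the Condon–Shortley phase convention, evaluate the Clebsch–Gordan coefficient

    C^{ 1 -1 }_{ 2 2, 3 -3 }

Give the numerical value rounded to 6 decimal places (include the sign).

+0.654654  (= +√(3/7))

triangle: 4!·0!·2!/7! = 48/5040
(j±m)!: 4!·0!·0!·6!·0!·2! = 34560
prefactor² = (2J+1)·Δ·N² = 6912/7
  k=0: +1/(0!·4!·0!·0!·0!·2!) = 1/48
Σ = 1/48  ⇒  CG² = 6912/7·1/48² = 3/7
CG = +√(3/7) = +0.654654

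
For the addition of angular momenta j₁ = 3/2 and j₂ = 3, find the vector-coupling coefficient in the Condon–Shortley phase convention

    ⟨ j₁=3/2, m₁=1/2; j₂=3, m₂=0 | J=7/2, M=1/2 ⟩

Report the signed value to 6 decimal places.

+√(2/21) ≈ +0.308607

j₁+j₂−J=1  J+j₁−j₂=2  J−j₁+j₂=5  j₁+j₂+J+1=9
(j₁±m₁, j₂±m₂, J±M) = (2,1,3,3,4,3)
P² = 384/7
sum k=0..1:
  [0] +1/12 = 1/12
  [1] −1/24 = -1/24
S = 1/24
C² = P²·S² = 2/21 ; C = +0.308607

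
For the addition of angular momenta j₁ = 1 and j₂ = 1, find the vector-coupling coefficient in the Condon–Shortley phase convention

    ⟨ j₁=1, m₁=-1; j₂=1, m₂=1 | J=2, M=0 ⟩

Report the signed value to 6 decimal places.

triangle: 0!×2!×2!/5! = 4/120
(j±m)!: 0!×2!×2!×0!×2!×2! = 16
prefactor² = (2J+1)×Δ×N² = 8/3
  k=0: +1/(0!×0!×2!×2!×0!×0!) = 1/4
Σ = 1/4  ⇒  CG² = 8/3×1/4² = 1/6
CG = +√(1/6) = +0.408248

+√(1/6) = +0.408248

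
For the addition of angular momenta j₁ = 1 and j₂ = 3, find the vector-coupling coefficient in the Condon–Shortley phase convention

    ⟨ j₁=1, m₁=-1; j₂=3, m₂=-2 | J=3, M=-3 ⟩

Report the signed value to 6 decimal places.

triangle: 1!×1!×5!/8! = 120/40320
(j±m)!: 0!×2!×1!×5!×0!×6! = 172800
prefactor² = (2J+1)×Δ×N² = 3600
  k=1: −1/(1!×0!×1!×0!×0!×5!) = -1/120
Σ = -1/120  ⇒  CG² = 3600×(-1/120)² = 1/4
CG = −√(1/4) = -0.500000

−√(1/4) ≈ -0.500000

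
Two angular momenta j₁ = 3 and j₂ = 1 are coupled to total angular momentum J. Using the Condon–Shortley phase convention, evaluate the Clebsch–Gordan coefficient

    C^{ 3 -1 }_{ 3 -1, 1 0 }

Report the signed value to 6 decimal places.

j₁+j₂−J=1  J+j₁−j₂=5  J−j₁+j₂=1  j₁+j₂+J+1=8
(j₁±m₁, j₂±m₂, J±M) = (2,4,1,1,2,4)
P² = 48
sum k=0..1:
  [0] +1/24 = 1/24
  [1] −1/12 = -1/12
S = -1/24
C² = P²·S² = 1/12 ; C = -0.288675

-0.288675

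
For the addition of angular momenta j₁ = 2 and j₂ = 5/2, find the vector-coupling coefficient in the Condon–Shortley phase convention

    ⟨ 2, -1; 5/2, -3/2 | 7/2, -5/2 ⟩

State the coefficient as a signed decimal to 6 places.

j₁+j₂−J=1  J+j₁−j₂=3  J−j₁+j₂=4  j₁+j₂+J+1=9
(j₁±m₁, j₂±m₂, J±M) = (1,3,1,4,1,6)
P² = 2304/7
sum k=0..1:
  [0] +1/36 = 1/36
  [1] −1/48 = -1/48
S = 1/144
C² = P²·S² = 1/63 ; C = +0.125988

+√(1/63) = +0.125988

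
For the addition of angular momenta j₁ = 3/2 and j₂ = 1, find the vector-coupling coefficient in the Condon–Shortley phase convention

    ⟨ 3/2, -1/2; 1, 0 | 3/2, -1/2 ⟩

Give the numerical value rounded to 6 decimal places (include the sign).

−√(1/15) = -0.258199

j₁+j₂−J=1  J+j₁−j₂=2  J−j₁+j₂=1  j₁+j₂+J+1=5
(j₁±m₁, j₂±m₂, J±M) = (1,2,1,1,1,2)
P² = 4/15
sum k=0..1:
  [0] +1/2 = 1/2
  [1] −1/1 = -1
S = -1/2
C² = P²·S² = 1/15 ; C = -0.258199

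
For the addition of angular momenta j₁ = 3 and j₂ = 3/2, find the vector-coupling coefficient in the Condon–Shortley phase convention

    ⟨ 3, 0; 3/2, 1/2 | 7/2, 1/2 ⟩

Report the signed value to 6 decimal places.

-0.308607  (= −√(2/21))

√[8·1!5!2!/9! · 3!3!2!1!4!3!] = √(384/7)
  +(−1)^0/∏(0,1,3,2,2,0)! = 1/24  (running 1/24)
  +(−1)^1/∏(1,0,2,1,3,1)! = -1/12  (running -1/24)
⟨..|..⟩ = √(384/7)·(-1/24) = -0.308607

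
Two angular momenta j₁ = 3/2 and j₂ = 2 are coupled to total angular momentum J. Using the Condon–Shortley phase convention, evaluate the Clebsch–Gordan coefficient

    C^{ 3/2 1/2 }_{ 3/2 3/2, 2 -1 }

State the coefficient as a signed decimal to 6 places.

+√(2/5) ≈ +0.632456

triangle: 2!·1!·2!/6! = 4/720
(j±m)!: 3!·0!·1!·3!·2!·1! = 72
prefactor² = (2J+1)·Δ·N² = 8/5
  k=0: +1/(0!·2!·0!·1!·1!·1!) = 1/2
Σ = 1/2  ⇒  CG² = 8/5·1/2² = 2/5
CG = +√(2/5) = +0.632456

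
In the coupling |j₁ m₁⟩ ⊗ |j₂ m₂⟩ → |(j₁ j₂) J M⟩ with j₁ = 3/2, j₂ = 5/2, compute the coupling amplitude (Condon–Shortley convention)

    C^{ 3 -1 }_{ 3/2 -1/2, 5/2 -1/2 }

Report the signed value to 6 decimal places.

−√(1/60) = -0.129099

j₁+j₂−J=1  J+j₁−j₂=2  J−j₁+j₂=4  j₁+j₂+J+1=8
(j₁±m₁, j₂±m₂, J±M) = (1,2,2,3,2,4)
P² = 48/5
sum k=0..1:
  [0] +1/8 = 1/8
  [1] −1/6 = -1/6
S = -1/24
C² = P²·S² = 1/60 ; C = -0.129099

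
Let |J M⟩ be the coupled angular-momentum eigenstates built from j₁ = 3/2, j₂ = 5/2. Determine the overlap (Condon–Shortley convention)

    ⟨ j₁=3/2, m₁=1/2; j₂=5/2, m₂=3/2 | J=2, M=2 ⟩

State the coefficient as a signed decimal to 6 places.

-0.617213  (= −√(8/21))

j₁+j₂−J=2  J+j₁−j₂=1  J−j₁+j₂=3  j₁+j₂+J+1=7
(j₁±m₁, j₂±m₂, J±M) = (2,1,4,1,4,0)
P² = 96/7
sum k=1..1:
  [1] −1/6 = -1/6
S = -1/6
C² = P²·S² = 8/21 ; C = -0.617213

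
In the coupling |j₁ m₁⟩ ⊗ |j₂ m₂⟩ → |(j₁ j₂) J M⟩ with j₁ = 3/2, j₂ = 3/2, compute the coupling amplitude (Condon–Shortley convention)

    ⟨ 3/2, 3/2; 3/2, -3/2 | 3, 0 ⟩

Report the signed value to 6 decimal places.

+√(1/20) = +0.223607

√[7·0!3!3!/7! · 3!0!0!3!3!3!] = √(324/5)
  +(−1)^0/∏(0,0,0,0,3,3)! = 1/36  (running 1/36)
⟨..|..⟩ = √(324/5)·(1/36) = +0.223607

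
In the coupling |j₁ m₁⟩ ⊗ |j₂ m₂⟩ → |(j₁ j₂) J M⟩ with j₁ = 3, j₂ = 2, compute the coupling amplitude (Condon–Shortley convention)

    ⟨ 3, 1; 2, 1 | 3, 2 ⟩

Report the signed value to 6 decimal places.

-0.500000  (= −√(1/4))

j₁+j₂−J=2  J+j₁−j₂=4  J−j₁+j₂=2  j₁+j₂+J+1=9
(j₁±m₁, j₂±m₂, J±M) = (4,2,3,1,5,1)
P² = 64
sum k=1..2:
  [1] −1/12 = -1/12
  [2] +1/48 = 1/48
S = -1/16
C² = P²·S² = 1/4 ; C = -0.500000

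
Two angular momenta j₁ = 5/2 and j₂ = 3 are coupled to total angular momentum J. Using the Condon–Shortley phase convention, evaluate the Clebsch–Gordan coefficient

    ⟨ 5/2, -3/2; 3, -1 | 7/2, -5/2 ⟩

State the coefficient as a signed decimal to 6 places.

√[8·2!3!4!/10! · 1!4!2!4!1!6!] = √(18432/35)
  +(−1)^1/∏(1,1,3,1,0,3)! = -1/36  (running -1/36)
  +(−1)^2/∏(2,0,2,0,1,4)! = 1/96  (running -5/288)
⟨..|..⟩ = √(18432/35)·(-5/288) = -0.398410

-0.398410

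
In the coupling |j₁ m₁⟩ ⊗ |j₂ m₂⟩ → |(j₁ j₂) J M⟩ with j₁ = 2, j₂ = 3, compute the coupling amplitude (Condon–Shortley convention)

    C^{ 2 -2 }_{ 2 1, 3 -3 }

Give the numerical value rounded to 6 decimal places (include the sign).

triangle: 3!×1!×3!/8! = 36/40320
(j±m)!: 3!×1!×0!×6!×0!×4! = 103680
prefactor² = (2J+1)×Δ×N² = 3240/7
  k=0: +1/(0!×3!×1!×0!×0!×3!) = 1/36
Σ = 1/36  ⇒  CG² = 3240/7×1/36² = 5/14
CG = +√(5/14) = +0.597614

+√(5/14) ≈ +0.597614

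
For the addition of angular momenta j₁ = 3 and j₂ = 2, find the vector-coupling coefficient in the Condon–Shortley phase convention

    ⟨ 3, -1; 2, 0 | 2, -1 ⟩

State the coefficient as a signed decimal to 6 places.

+0.377964  (= +√(1/7))

j₁+j₂−J=3  J+j₁−j₂=3  J−j₁+j₂=1  j₁+j₂+J+1=8
(j₁±m₁, j₂±m₂, J±M) = (2,4,2,2,1,3)
P² = 36/7
sum k=1..2:
  [1] −1/12 = -1/12
  [2] +1/4 = 1/4
S = 1/6
C² = P²·S² = 1/7 ; C = +0.377964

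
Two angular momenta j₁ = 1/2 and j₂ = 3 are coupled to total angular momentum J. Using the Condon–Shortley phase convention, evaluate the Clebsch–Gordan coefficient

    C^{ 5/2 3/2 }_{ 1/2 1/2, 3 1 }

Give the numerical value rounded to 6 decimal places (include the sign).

√[6·1!0!5!/7! · 1!0!4!2!4!1!] = √(1152/7)
  +(−1)^0/∏(0,1,0,4,0,1)! = 1/24  (running 1/24)
⟨..|..⟩ = √(1152/7)·(1/24) = +0.534522

+√(2/7) = +0.534522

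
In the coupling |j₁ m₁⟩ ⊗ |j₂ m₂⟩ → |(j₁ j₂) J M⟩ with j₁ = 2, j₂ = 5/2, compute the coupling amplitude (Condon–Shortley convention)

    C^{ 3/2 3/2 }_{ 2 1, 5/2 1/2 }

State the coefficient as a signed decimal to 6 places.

√[4·3!1!2!/7! · 3!1!3!2!3!0!] = √(144/35)
  +(−1)^1/∏(1,2,0,2,1,0)! = -1/4  (running -1/4)
⟨..|..⟩ = √(144/35)·(-1/4) = -0.507093

−√(9/35) ≈ -0.507093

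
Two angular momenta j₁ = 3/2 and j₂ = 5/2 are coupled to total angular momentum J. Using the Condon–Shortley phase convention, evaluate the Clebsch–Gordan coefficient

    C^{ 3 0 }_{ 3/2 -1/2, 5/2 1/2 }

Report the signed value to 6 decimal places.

-0.447214  (= −√(1/5))

√[7·1!2!4!/8! · 1!2!3!2!3!3!] = √(36/5)
  +(−1)^0/∏(0,1,2,3,0,1)! = 1/12  (running 1/12)
  +(−1)^1/∏(1,0,1,2,1,2)! = -1/4  (running -1/6)
⟨..|..⟩ = √(36/5)·(-1/6) = -0.447214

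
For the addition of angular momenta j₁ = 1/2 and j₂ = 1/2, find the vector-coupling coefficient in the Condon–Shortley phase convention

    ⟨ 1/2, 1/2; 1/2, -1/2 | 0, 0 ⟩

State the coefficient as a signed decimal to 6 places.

√[1·1!0!0!/2! · 1!0!0!1!0!0!] = √(1/2)
  +(−1)^0/∏(0,1,0,0,0,0)! = 1  (running 1)
⟨..|..⟩ = √(1/2)·(1) = +0.707107

+√(1/2) = +0.707107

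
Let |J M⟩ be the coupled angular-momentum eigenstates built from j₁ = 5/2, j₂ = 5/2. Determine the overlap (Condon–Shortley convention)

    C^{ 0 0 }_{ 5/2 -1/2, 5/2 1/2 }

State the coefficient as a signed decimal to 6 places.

triangle: 5!·0!·0!/6! = 120/720
(j±m)!: 2!·3!·3!·2!·0!·0! = 144
prefactor² = (2J+1)·Δ·N² = 24
  k=3: −1/(3!·2!·0!·0!·0!·0!) = -1/12
Σ = -1/12  ⇒  CG² = 24·(-1/12)² = 1/6
CG = −√(1/6) = -0.408248

−√(1/6) ≈ -0.408248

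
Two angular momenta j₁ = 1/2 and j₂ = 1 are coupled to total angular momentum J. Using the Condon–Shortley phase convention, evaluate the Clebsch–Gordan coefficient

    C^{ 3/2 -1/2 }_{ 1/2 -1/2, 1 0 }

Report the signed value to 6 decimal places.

√[4·0!1!2!/4! · 0!1!1!1!1!2!] = √(2/3)
  +(−1)^0/∏(0,0,1,1,0,1)! = 1  (running 1)
⟨..|..⟩ = √(2/3)·(1) = +0.816497

+√(2/3) = +0.816497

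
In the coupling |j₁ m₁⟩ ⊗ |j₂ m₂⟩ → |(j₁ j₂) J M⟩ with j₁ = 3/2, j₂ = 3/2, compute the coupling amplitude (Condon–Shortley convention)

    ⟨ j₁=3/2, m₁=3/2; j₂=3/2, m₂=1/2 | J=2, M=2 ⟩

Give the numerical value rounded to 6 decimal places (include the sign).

+0.707107  (= +√(1/2))

√[5·1!2!2!/6! · 3!0!2!1!4!0!] = √(8)
  +(−1)^0/∏(0,1,0,2,2,0)! = 1/4  (running 1/4)
⟨..|..⟩ = √(8)·(1/4) = +0.707107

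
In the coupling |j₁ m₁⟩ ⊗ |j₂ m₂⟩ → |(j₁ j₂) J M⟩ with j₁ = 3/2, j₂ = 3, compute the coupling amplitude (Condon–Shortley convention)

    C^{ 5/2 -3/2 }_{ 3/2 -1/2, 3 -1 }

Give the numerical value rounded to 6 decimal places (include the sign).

√[6·2!1!4!/8! · 1!2!2!4!1!4!] = √(576/35)
  +(−1)^1/∏(1,1,1,1,0,3)! = -1/6  (running -1/6)
  +(−1)^2/∏(2,0,0,0,1,4)! = 1/48  (running -7/48)
⟨..|..⟩ = √(576/35)·(-7/48) = -0.591608

−√(7/20) ≈ -0.591608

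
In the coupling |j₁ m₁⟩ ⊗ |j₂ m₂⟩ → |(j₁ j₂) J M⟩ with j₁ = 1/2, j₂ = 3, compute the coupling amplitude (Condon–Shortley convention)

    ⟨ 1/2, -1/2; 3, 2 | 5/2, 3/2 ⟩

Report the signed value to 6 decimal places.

-0.845154  (= −√(5/7))

√[6·1!0!5!/7! · 0!1!5!1!4!1!] = √(2880/7)
  +(−1)^1/∏(1,0,0,4,0,1)! = -1/24  (running -1/24)
⟨..|..⟩ = √(2880/7)·(-1/24) = -0.845154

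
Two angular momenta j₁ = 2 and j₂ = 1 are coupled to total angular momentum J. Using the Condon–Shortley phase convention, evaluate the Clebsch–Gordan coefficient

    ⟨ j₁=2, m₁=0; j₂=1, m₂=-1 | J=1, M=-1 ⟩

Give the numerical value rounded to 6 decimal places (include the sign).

triangle: 2!×2!×0!/5! = 4/120
(j±m)!: 2!×2!×0!×2!×0!×2! = 16
prefactor² = (2J+1)×Δ×N² = 8/5
  k=0: +1/(0!×2!×2!×0!×0!×0!) = 1/4
Σ = 1/4  ⇒  CG² = 8/5×1/4² = 1/10
CG = +√(1/10) = +0.316228

+√(1/10) ≈ +0.316228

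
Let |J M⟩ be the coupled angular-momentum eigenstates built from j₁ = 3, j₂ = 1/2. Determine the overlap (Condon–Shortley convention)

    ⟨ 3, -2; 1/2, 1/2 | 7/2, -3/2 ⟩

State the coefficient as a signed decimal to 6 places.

+0.534522  (= +√(2/7))

j₁+j₂−J=0  J+j₁−j₂=6  J−j₁+j₂=1  j₁+j₂+J+1=8
(j₁±m₁, j₂±m₂, J±M) = (1,5,1,0,2,5)
P² = 28800/7
sum k=0..0:
  [0] +1/120 = 1/120
S = 1/120
C² = P²·S² = 2/7 ; C = +0.534522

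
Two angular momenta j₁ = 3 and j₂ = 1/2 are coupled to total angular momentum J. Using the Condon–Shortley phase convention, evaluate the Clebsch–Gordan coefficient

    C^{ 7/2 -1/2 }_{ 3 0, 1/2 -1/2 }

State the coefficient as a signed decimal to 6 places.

j₁+j₂−J=0  J+j₁−j₂=6  J−j₁+j₂=1  j₁+j₂+J+1=8
(j₁±m₁, j₂±m₂, J±M) = (3,3,0,1,3,4)
P² = 5184/7
sum k=0..0:
  [0] +1/36 = 1/36
S = 1/36
C² = P²·S² = 4/7 ; C = +0.755929

+√(4/7) ≈ +0.755929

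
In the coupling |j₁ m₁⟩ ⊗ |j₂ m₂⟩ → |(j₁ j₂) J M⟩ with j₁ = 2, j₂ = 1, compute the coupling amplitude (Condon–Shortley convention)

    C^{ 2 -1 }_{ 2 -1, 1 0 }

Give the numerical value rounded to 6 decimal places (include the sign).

-0.408248

j₁+j₂−J=1  J+j₁−j₂=3  J−j₁+j₂=1  j₁+j₂+J+1=6
(j₁±m₁, j₂±m₂, J±M) = (1,3,1,1,1,3)
P² = 3/2
sum k=0..1:
  [0] +1/6 = 1/6
  [1] −1/2 = -1/2
S = -1/3
C² = P²·S² = 1/6 ; C = -0.408248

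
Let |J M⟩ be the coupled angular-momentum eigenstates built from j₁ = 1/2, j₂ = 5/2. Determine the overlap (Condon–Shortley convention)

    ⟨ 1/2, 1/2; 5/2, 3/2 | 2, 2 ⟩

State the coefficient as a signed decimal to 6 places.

+√(1/6) ≈ +0.408248

j₁+j₂−J=1  J+j₁−j₂=0  J−j₁+j₂=4  j₁+j₂+J+1=6
(j₁±m₁, j₂±m₂, J±M) = (1,0,4,1,4,0)
P² = 96
sum k=0..0:
  [0] +1/24 = 1/24
S = 1/24
C² = P²·S² = 1/6 ; C = +0.408248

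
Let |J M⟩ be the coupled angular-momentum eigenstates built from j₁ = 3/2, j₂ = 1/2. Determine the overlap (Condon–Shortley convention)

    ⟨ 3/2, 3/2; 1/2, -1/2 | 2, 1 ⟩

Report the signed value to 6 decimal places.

triangle: 0!×3!×1!/5! = 6/120
(j±m)!: 3!×0!×0!×1!×3!×1! = 36
prefactor² = (2J+1)×Δ×N² = 9
  k=0: +1/(0!×0!×0!×0!×3!×1!) = 1/6
Σ = 1/6  ⇒  CG² = 9×1/6² = 1/4
CG = +√(1/4) = +0.500000

+√(1/4) ≈ +0.500000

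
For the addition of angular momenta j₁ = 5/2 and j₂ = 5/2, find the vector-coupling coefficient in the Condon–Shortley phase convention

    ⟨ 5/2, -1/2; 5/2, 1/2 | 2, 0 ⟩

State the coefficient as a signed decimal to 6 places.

√[5·3!2!2!/8! · 2!3!3!2!2!2!] = √(12/7)
  +(−1)^1/∏(1,2,2,2,0,0)! = -1/8  (running -1/8)
  +(−1)^2/∏(2,1,1,1,1,1)! = 1/2  (running 3/8)
  +(−1)^3/∏(3,0,0,0,2,2)! = -1/24  (running 1/3)
⟨..|..⟩ = √(12/7)·(1/3) = +0.436436

+0.436436  (= +√(4/21))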